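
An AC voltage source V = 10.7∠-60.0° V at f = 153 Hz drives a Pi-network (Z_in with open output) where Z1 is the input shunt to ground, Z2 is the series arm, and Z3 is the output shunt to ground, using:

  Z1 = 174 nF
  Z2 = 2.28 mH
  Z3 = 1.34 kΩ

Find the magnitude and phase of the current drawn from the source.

Step 1 — Angular frequency: ω = 2π·f = 2π·153 = 961.3 rad/s.
Step 2 — Component impedances:
  Z1: Z = 1/(jωC) = -j/(ω·C) = 0 - j5978 Ω
  Z2: Z = jωL = j·961.3·0.00228 = 0 + j2.192 Ω
  Z3: Z = R = 1340 Ω
Step 3 — With open output, the series arm Z2 and the output shunt Z3 appear in series to ground: Z2 + Z3 = 1340 + j2.192 Ω.
Step 4 — Parallel with input shunt Z1: Z_in = Z1 || (Z2 + Z3) = 1277 - j284.1 Ω = 1308∠-12.5° Ω.
Step 5 — Source phasor: V = 10.7∠-60.0° V = 5.35 - j9.266 V.
Step 6 — Ohm's law: I = V / Z_total = (5.35 - j9.266) / (1277 - j284.1) = 0.005531 - j0.006027 A.
Step 7 — Convert to polar: |I| = 0.00818 A, ∠I = -47.5°.

I = 0.00818∠-47.5° A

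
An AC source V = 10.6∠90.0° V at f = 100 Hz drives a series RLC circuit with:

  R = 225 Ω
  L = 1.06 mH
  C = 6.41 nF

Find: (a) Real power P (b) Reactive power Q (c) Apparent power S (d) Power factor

Step 1 — Angular frequency: ω = 2π·f = 2π·100 = 628.3 rad/s.
Step 2 — Component impedances:
  R: Z = R = 225 Ω
  L: Z = jωL = j·628.3·0.00106 = 0 + j0.666 Ω
  C: Z = 1/(jωC) = -j/(ω·C) = 0 - j2.483e+05 Ω
Step 3 — Series combination: Z_total = R + L + C = 225 - j2.483e+05 Ω = 2.483e+05∠-89.9° Ω.
Step 4 — Source phasor: V = 10.6∠90.0° V = 0 + j10.6 V.
Step 5 — Current: I = V / Z = -4.269e-05 + j3.869e-08 A = 4.269e-05∠179.9° A.
Step 6 — Complex power: S = V·I* = 4.101e-07 - j0.0004525 VA.
Step 7 — Real power: P = Re(S) = 4.101e-07 W.
Step 8 — Reactive power: Q = Im(S) = -0.0004525 VAR.
Step 9 — Apparent power: |S| = 0.0004525 VA.
Step 10 — Power factor: PF = P/|S| = 0.0009062 (leading).

(a) P = 4.101e-07 W  (b) Q = -0.0004525 VAR  (c) S = 0.0004525 VA  (d) PF = 0.0009062 (leading)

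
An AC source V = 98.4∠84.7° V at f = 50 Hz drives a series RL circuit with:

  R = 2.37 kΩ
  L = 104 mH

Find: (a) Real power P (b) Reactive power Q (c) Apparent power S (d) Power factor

Step 1 — Angular frequency: ω = 2π·f = 2π·50 = 314.2 rad/s.
Step 2 — Component impedances:
  R: Z = R = 2370 Ω
  L: Z = jωL = j·314.2·0.104 = 0 + j32.67 Ω
Step 3 — Series combination: Z_total = R + L = 2370 + j32.67 Ω = 2370∠0.8° Ω.
Step 4 — Source phasor: V = 98.4∠84.7° V = 9.089 + j97.98 V.
Step 5 — Current: I = V / Z = 0.004404 + j0.04128 A = 0.04152∠83.9° A.
Step 6 — Complex power: S = V·I* = 4.085 + j0.05631 VA.
Step 7 — Real power: P = Re(S) = 4.085 W.
Step 8 — Reactive power: Q = Im(S) = 0.05631 VAR.
Step 9 — Apparent power: |S| = 4.085 VA.
Step 10 — Power factor: PF = P/|S| = 0.9999 (lagging).

(a) P = 4.085 W  (b) Q = 0.05631 VAR  (c) S = 4.085 VA  (d) PF = 0.9999 (lagging)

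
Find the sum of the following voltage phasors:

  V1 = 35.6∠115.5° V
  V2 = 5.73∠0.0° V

Step 1 — Convert each phasor to rectangular form:
  V1 = 35.6·(cos(115.5°) + j·sin(115.5°)) = -15.33 + j32.13 V
  V2 = 5.73·(cos(0.0°) + j·sin(0.0°)) = 5.73 V
Step 2 — Sum components: V_total = -9.596 + j32.13 V.
Step 3 — Convert to polar: |V_total| = 33.53 V, ∠V_total = 106.6°.

V_total = 33.53∠106.6° V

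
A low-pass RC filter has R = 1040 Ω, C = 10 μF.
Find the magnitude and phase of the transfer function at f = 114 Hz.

Step 1 — Angular frequency: ω = 2π·114 = 716.3 rad/s.
Step 2 — Transfer function: H(jω) = 1/(1 + jωRC).
Step 3 — Denominator: 1 + jωRC = 1 + j·716.3·1040·1e-05 = 1 + j7.449.
Step 4 — H = 0.0177 - j0.1319.
Step 5 — Magnitude: |H| = 0.133 (-17.5 dB); phase: φ = -82.4°.

|H| = 0.133 (-17.5 dB), φ = -82.4°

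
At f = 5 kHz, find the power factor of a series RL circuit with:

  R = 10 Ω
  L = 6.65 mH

Step 1 — Angular frequency: ω = 2π·f = 2π·5000 = 3.142e+04 rad/s.
Step 2 — Component impedances:
  R: Z = R = 10 Ω
  L: Z = jωL = j·3.142e+04·0.00665 = 0 + j208.9 Ω
Step 3 — Series combination: Z_total = R + L = 10 + j208.9 Ω = 209.2∠87.3° Ω.
Step 4 — Power factor: PF = cos(φ) = Re(Z)/|Z| = 10/209.16 = 0.04781.
Step 5 — Type: Im(Z) = 208.9 ⇒ lagging (phase φ = 87.3°).

PF = 0.04781 (lagging, φ = 87.3°)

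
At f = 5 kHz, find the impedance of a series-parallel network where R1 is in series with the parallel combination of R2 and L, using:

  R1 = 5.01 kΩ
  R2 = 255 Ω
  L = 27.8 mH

Step 1 — Angular frequency: ω = 2π·f = 2π·5000 = 3.142e+04 rad/s.
Step 2 — Component impedances:
  R1: Z = R = 5010 Ω
  R2: Z = R = 255 Ω
  L: Z = jωL = j·3.142e+04·0.0278 = 0 + j873.4 Ω
Step 3 — Parallel branch: R2 || L = 1/(1/R2 + 1/L) = 235 + j68.61 Ω.
Step 4 — Series with R1: Z_total = R1 + (R2 || L) = 5245 + j68.61 Ω = 5245∠0.7° Ω.

Z = 5245 + j68.61 Ω = 5245∠0.7° Ω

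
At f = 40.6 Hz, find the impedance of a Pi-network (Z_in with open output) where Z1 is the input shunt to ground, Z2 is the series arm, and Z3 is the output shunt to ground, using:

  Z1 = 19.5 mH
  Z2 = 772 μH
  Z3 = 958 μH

Step 1 — Angular frequency: ω = 2π·f = 2π·40.6 = 255.1 rad/s.
Step 2 — Component impedances:
  Z1: Z = jωL = j·255.1·0.0195 = 0 + j4.974 Ω
  Z2: Z = jωL = j·255.1·0.000772 = 0 + j0.1969 Ω
  Z3: Z = jωL = j·255.1·0.000958 = 0 + j0.2444 Ω
Step 3 — With open output, the series arm Z2 and the output shunt Z3 appear in series to ground: Z2 + Z3 = 0 + j0.4413 Ω.
Step 4 — Parallel with input shunt Z1: Z_in = Z1 || (Z2 + Z3) = 0 + j0.4054 Ω = 0.4054∠90.0° Ω.

Z = 0 + j0.4054 Ω = 0.4054∠90.0° Ω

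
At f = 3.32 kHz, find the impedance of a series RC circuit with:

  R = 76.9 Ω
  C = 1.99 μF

Step 1 — Angular frequency: ω = 2π·f = 2π·3320 = 2.086e+04 rad/s.
Step 2 — Component impedances:
  R: Z = R = 76.9 Ω
  C: Z = 1/(jωC) = -j/(ω·C) = 0 - j24.09 Ω
Step 3 — Series combination: Z_total = R + C = 76.9 - j24.09 Ω = 80.58∠-17.4° Ω.

Z = 76.9 - j24.09 Ω = 80.58∠-17.4° Ω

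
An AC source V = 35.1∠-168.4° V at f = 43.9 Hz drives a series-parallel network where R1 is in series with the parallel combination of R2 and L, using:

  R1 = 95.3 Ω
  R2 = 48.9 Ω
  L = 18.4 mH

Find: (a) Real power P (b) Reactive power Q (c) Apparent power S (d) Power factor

Step 1 — Angular frequency: ω = 2π·f = 2π·43.9 = 275.8 rad/s.
Step 2 — Component impedances:
  R1: Z = R = 95.3 Ω
  R2: Z = R = 48.9 Ω
  L: Z = jωL = j·275.8·0.0184 = 0 + j5.075 Ω
Step 3 — Parallel branch: R2 || L = 1/(1/R2 + 1/L) = 0.5211 + j5.021 Ω.
Step 4 — Series with R1: Z_total = R1 + (R2 || L) = 95.82 + j5.021 Ω = 95.95∠3.0° Ω.
Step 5 — Source phasor: V = 35.1∠-168.4° V = -34.38 - j7.058 V.
Step 6 — Current: I = V / Z = -0.3617 - j0.0547 A = 0.3658∠-171.4° A.
Step 7 — Complex power: S = V·I* = 12.82 + j0.6719 VA.
Step 8 — Real power: P = Re(S) = 12.82 W.
Step 9 — Reactive power: Q = Im(S) = 0.6719 VAR.
Step 10 — Apparent power: |S| = 12.84 VA.
Step 11 — Power factor: PF = P/|S| = 0.9986 (lagging).

(a) P = 12.82 W  (b) Q = 0.6719 VAR  (c) S = 12.84 VA  (d) PF = 0.9986 (lagging)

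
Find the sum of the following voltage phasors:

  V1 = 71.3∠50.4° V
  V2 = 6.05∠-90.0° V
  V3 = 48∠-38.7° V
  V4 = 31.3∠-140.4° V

Step 1 — Convert each phasor to rectangular form:
  V1 = 71.3·(cos(50.4°) + j·sin(50.4°)) = 45.45 + j54.94 V
  V2 = 6.05·(cos(-90.0°) + j·sin(-90.0°)) = 0 - j6.05 V
  V3 = 48·(cos(-38.7°) + j·sin(-38.7°)) = 37.46 - j30.01 V
  V4 = 31.3·(cos(-140.4°) + j·sin(-140.4°)) = -24.12 - j19.95 V
Step 2 — Sum components: V_total = 58.79 - j1.075 V.
Step 3 — Convert to polar: |V_total| = 58.8 V, ∠V_total = -1.0°.

V_total = 58.8∠-1.0° V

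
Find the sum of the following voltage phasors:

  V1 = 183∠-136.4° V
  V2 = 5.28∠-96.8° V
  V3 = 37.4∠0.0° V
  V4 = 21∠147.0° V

Step 1 — Convert each phasor to rectangular form:
  V1 = 183·(cos(-136.4°) + j·sin(-136.4°)) = -132.5 - j126.2 V
  V2 = 5.28·(cos(-96.8°) + j·sin(-96.8°)) = -0.6252 - j5.243 V
  V3 = 37.4·(cos(0.0°) + j·sin(0.0°)) = 37.4 V
  V4 = 21·(cos(147.0°) + j·sin(147.0°)) = -17.61 + j11.44 V
Step 2 — Sum components: V_total = -113.4 - j120 V.
Step 3 — Convert to polar: |V_total| = 165.1 V, ∠V_total = -133.4°.

V_total = 165.1∠-133.4° V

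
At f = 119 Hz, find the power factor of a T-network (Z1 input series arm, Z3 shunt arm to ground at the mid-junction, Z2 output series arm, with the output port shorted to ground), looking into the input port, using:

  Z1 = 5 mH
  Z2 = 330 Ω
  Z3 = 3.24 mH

Step 1 — Angular frequency: ω = 2π·f = 2π·119 = 747.7 rad/s.
Step 2 — Component impedances:
  Z1: Z = jωL = j·747.7·0.005 = 0 + j3.738 Ω
  Z2: Z = R = 330 Ω
  Z3: Z = jωL = j·747.7·0.00324 = 0 + j2.423 Ω
Step 3 — With the output port shorted to ground, the output series arm Z2 runs from the junction to ground; the shunt arm Z3 also runs from the junction to ground. They appear in parallel: Z3 || Z2 = 0.01778 + j2.422 Ω.
Step 4 — Series with input arm Z1: Z_in = Z1 + (Z3 || Z2) = 0.01778 + j6.161 Ω = 6.161∠89.8° Ω.
Step 5 — Power factor: PF = cos(φ) = Re(Z)/|Z| = 0.01778/6.161 = 0.002886.
Step 6 — Type: Im(Z) = 6.161 ⇒ lagging (phase φ = 89.8°).

PF = 0.002886 (lagging, φ = 89.8°)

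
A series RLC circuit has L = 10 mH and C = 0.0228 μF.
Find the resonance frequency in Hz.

Step 1 — Resonance condition Im(Z)=0 gives ω₀ = 1/√(LC).
Step 2 — ω₀ = 1/√(0.01·2.28e-08) = 6.623e+04 rad/s.
Step 3 — f₀ = ω₀/(2π) = 1.054e+04 Hz.

f₀ = 1.054e+04 Hz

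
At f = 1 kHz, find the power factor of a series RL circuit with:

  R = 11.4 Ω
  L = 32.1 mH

Step 1 — Angular frequency: ω = 2π·f = 2π·1000 = 6283 rad/s.
Step 2 — Component impedances:
  R: Z = R = 11.4 Ω
  L: Z = jωL = j·6283·0.0321 = 0 + j201.7 Ω
Step 3 — Series combination: Z_total = R + L = 11.4 + j201.7 Ω = 202∠86.8° Ω.
Step 4 — Power factor: PF = cos(φ) = Re(Z)/|Z| = 11.4/202.01 = 0.05643.
Step 5 — Type: Im(Z) = 201.7 ⇒ lagging (phase φ = 86.8°).

PF = 0.05643 (lagging, φ = 86.8°)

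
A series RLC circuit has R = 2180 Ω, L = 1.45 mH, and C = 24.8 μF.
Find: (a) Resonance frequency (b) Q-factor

Step 1 — Resonance condition Im(Z)=0 gives ω₀ = 1/√(LC).
Step 2 — ω₀ = 1/√(0.00145·2.48e-05) = 5273 rad/s.
Step 3 — f₀ = ω₀/(2π) = 839.3 Hz.
Step 4 — Series Q: Q = ω₀L/R = 5273·0.00145/2180 = 0.003508.

(a) f₀ = 839.3 Hz  (b) Q = 0.003508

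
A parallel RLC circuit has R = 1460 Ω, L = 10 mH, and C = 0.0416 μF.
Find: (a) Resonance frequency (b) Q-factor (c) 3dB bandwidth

Step 1 — Resonance: ω₀ = 1/√(LC) = 1/√(0.01·4.16e-08) = 4.903e+04 rad/s.
Step 2 — f₀ = ω₀/(2π) = 7803 Hz.
Step 3 — Parallel Q: Q = R/(ω₀L) = 1460/(4.903e+04·0.01) = 2.978.
Step 4 — Bandwidth: Δω = ω₀/Q = 1.646e+04 rad/s; BW = Δω/(2π) = 2620 Hz.

(a) f₀ = 7803 Hz  (b) Q = 2.978  (c) BW = 2620 Hz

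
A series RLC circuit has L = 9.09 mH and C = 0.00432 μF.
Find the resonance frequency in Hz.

Step 1 — Resonance condition Im(Z)=0 gives ω₀ = 1/√(LC).
Step 2 — ω₀ = 1/√(0.00909·4.32e-09) = 1.596e+05 rad/s.
Step 3 — f₀ = ω₀/(2π) = 2.54e+04 Hz.

f₀ = 2.54e+04 Hz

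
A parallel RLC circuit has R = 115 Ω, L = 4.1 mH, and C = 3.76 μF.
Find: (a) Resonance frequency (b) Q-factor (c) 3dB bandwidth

Step 1 — Resonance: ω₀ = 1/√(LC) = 1/√(0.0041·3.76e-06) = 8054 rad/s.
Step 2 — f₀ = ω₀/(2π) = 1282 Hz.
Step 3 — Parallel Q: Q = R/(ω₀L) = 115/(8054·0.0041) = 3.483.
Step 4 — Bandwidth: Δω = ω₀/Q = 2313 rad/s; BW = Δω/(2π) = 368.1 Hz.

(a) f₀ = 1282 Hz  (b) Q = 3.483  (c) BW = 368.1 Hz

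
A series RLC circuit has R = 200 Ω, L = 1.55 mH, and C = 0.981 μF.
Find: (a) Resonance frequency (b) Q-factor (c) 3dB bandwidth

Step 1 — Resonance condition Im(Z)=0 gives ω₀ = 1/√(LC).
Step 2 — ω₀ = 1/√(0.00155·9.81e-07) = 2.564e+04 rad/s.
Step 3 — f₀ = ω₀/(2π) = 4081 Hz.
Step 4 — Series Q: Q = ω₀L/R = 2.564e+04·0.00155/200 = 0.1987.
Step 5 — 3dB bandwidth: Δω = ω₀/Q = 1.29e+05 rad/s; BW = Δω/(2π) = 2.054e+04 Hz.

(a) f₀ = 4081 Hz  (b) Q = 0.1987  (c) BW = 2.054e+04 Hz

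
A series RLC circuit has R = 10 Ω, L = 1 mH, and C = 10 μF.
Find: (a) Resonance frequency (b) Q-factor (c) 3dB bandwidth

Step 1 — Resonance: ω₀ = 1/√(LC) = 1/√(0.001·1e-05) = 1e+04 rad/s.
Step 2 — f₀ = ω₀/(2π) = 1592 Hz.
Step 3 — Series Q: Q = ω₀L/R = 1e+04·0.001/10 = 1.
Step 4 — Bandwidth: Δω = ω₀/Q = 1e+04 rad/s; BW = Δω/(2π) = 1592 Hz.

(a) f₀ = 1592 Hz  (b) Q = 1  (c) BW = 1592 Hz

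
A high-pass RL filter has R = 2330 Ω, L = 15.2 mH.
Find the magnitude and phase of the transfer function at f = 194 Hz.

Step 1 — Angular frequency: ω = 2π·194 = 1219 rad/s.
Step 2 — Transfer function: H(jω) = jωL/(R + jωL).
Step 3 — Numerator jωL = j·18.53; denominator R + jωL = 2330 + j18.53.
Step 4 — H = 6.323e-05 + j0.007951.
Step 5 — Magnitude: |H| = 0.007952 (-42.0 dB); phase: φ = 89.5°.

|H| = 0.007952 (-42.0 dB), φ = 89.5°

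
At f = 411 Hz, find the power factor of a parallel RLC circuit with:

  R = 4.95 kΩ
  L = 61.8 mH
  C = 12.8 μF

Step 1 — Angular frequency: ω = 2π·f = 2π·411 = 2582 rad/s.
Step 2 — Component impedances:
  R: Z = R = 4950 Ω
  L: Z = jωL = j·2582·0.0618 = 0 + j159.6 Ω
  C: Z = 1/(jωC) = -j/(ω·C) = 0 - j30.25 Ω
Step 3 — Parallel combination: 1/Z_total = 1/R + 1/L + 1/C; Z_total = 0.2815 - j37.33 Ω = 37.33∠-89.6° Ω.
Step 4 — Power factor: PF = cos(φ) = Re(Z)/|Z| = 0.2815/37.33 = 0.007541.
Step 5 — Type: Im(Z) = -37.33 ⇒ leading (phase φ = -89.6°).

PF = 0.007541 (leading, φ = -89.6°)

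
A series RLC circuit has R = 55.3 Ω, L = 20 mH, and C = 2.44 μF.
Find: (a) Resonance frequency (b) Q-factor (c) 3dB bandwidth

Step 1 — Resonance: ω₀ = 1/√(LC) = 1/√(0.02·2.44e-06) = 4527 rad/s.
Step 2 — f₀ = ω₀/(2π) = 720.5 Hz.
Step 3 — Series Q: Q = ω₀L/R = 4527·0.02/55.3 = 1.637.
Step 4 — Bandwidth: Δω = ω₀/Q = 2765 rad/s; BW = Δω/(2π) = 440.1 Hz.

(a) f₀ = 720.5 Hz  (b) Q = 1.637  (c) BW = 440.1 Hz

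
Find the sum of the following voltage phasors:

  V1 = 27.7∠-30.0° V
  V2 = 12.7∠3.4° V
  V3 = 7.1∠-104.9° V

Step 1 — Convert each phasor to rectangular form:
  V1 = 27.7·(cos(-30.0°) + j·sin(-30.0°)) = 23.99 - j13.85 V
  V2 = 12.7·(cos(3.4°) + j·sin(3.4°)) = 12.68 + j0.7532 V
  V3 = 7.1·(cos(-104.9°) + j·sin(-104.9°)) = -1.826 - j6.861 V
Step 2 — Sum components: V_total = 34.84 - j19.96 V.
Step 3 — Convert to polar: |V_total| = 40.15 V, ∠V_total = -29.8°.

V_total = 40.15∠-29.8° V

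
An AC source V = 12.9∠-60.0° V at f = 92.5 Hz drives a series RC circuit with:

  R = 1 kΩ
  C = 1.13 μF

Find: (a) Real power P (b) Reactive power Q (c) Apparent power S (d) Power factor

Step 1 — Angular frequency: ω = 2π·f = 2π·92.5 = 581.2 rad/s.
Step 2 — Component impedances:
  R: Z = R = 1000 Ω
  C: Z = 1/(jωC) = -j/(ω·C) = 0 - j1523 Ω
Step 3 — Series combination: Z_total = R + C = 1000 - j1523 Ω = 1822∠-56.7° Ω.
Step 4 — Source phasor: V = 12.9∠-60.0° V = 6.45 - j11.17 V.
Step 5 — Current: I = V / Z = 0.00707 - j0.000407 A = 0.007081∠-3.3° A.
Step 6 — Complex power: S = V·I* = 0.05015 - j0.07636 VA.
Step 7 — Real power: P = Re(S) = 0.05015 W.
Step 8 — Reactive power: Q = Im(S) = -0.07636 VAR.
Step 9 — Apparent power: |S| = 0.09135 VA.
Step 10 — Power factor: PF = P/|S| = 0.5489 (leading).

(a) P = 0.05015 W  (b) Q = -0.07636 VAR  (c) S = 0.09135 VA  (d) PF = 0.5489 (leading)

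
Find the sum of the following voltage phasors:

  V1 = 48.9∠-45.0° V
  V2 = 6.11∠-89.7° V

Step 1 — Convert each phasor to rectangular form:
  V1 = 48.9·(cos(-45.0°) + j·sin(-45.0°)) = 34.58 - j34.58 V
  V2 = 6.11·(cos(-89.7°) + j·sin(-89.7°)) = 0.03199 - j6.11 V
Step 2 — Sum components: V_total = 34.61 - j40.69 V.
Step 3 — Convert to polar: |V_total| = 53.42 V, ∠V_total = -49.6°.

V_total = 53.42∠-49.6° V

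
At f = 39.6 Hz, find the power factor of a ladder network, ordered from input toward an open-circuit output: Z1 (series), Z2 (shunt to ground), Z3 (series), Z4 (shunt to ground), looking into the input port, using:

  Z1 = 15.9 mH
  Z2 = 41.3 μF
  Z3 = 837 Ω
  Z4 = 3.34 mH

Step 1 — Angular frequency: ω = 2π·f = 2π·39.6 = 248.8 rad/s.
Step 2 — Component impedances:
  Z1: Z = jωL = j·248.8·0.0159 = 0 + j3.956 Ω
  Z2: Z = 1/(jωC) = -j/(ω·C) = 0 - j97.31 Ω
  Z3: Z = R = 837 Ω
  Z4: Z = jωL = j·248.8·0.00334 = 0 + j0.831 Ω
Step 3 — Ladder network (open output): work backward from the far end, alternating series and parallel combinations. Z_in = 11.17 - j92.07 Ω = 92.75∠-83.1° Ω.
Step 4 — Power factor: PF = cos(φ) = Re(Z)/|Z| = 11.17/92.75 = 0.1204.
Step 5 — Type: Im(Z) = -92.07 ⇒ leading (phase φ = -83.1°).

PF = 0.1204 (leading, φ = -83.1°)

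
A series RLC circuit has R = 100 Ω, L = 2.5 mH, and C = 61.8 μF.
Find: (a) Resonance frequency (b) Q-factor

Step 1 — Resonance condition Im(Z)=0 gives ω₀ = 1/√(LC).
Step 2 — ω₀ = 1/√(0.0025·6.18e-05) = 2544 rad/s.
Step 3 — f₀ = ω₀/(2π) = 404.9 Hz.
Step 4 — Series Q: Q = ω₀L/R = 2544·0.0025/100 = 0.0636.

(a) f₀ = 404.9 Hz  (b) Q = 0.0636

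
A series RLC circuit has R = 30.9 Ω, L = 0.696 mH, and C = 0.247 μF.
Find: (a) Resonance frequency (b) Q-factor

Step 1 — Resonance condition Im(Z)=0 gives ω₀ = 1/√(LC).
Step 2 — ω₀ = 1/√(0.000696·2.47e-07) = 7.627e+04 rad/s.
Step 3 — f₀ = ω₀/(2π) = 1.214e+04 Hz.
Step 4 — Series Q: Q = ω₀L/R = 7.627e+04·0.000696/30.9 = 1.718.

(a) f₀ = 1.214e+04 Hz  (b) Q = 1.718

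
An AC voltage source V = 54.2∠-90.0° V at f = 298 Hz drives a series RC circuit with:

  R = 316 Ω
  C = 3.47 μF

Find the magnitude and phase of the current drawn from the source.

Step 1 — Angular frequency: ω = 2π·f = 2π·298 = 1872 rad/s.
Step 2 — Component impedances:
  R: Z = R = 316 Ω
  C: Z = 1/(jωC) = -j/(ω·C) = 0 - j153.9 Ω
Step 3 — Series combination: Z_total = R + C = 316 - j153.9 Ω = 351.5∠-26.0° Ω.
Step 4 — Source phasor: V = 54.2∠-90.0° V = 0 - j54.2 V.
Step 5 — Ohm's law: I = V / Z_total = (0 - j54.2) / (316 - j153.9) = 0.06752 - j0.1386 A.
Step 6 — Convert to polar: |I| = 0.1542 A, ∠I = -64.0°.

I = 0.1542∠-64.0° A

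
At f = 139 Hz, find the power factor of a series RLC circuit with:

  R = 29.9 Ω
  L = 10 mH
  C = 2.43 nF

Step 1 — Angular frequency: ω = 2π·f = 2π·139 = 873.4 rad/s.
Step 2 — Component impedances:
  R: Z = R = 29.9 Ω
  L: Z = jωL = j·873.4·0.01 = 0 + j8.734 Ω
  C: Z = 1/(jωC) = -j/(ω·C) = 0 - j4.712e+05 Ω
Step 3 — Series combination: Z_total = R + L + C = 29.9 - j4.712e+05 Ω = 4.712e+05∠-90.0° Ω.
Step 4 — Power factor: PF = cos(φ) = Re(Z)/|Z| = 29.9/4.712e+05 = 6.346e-05.
Step 5 — Type: Im(Z) = -4.712e+05 ⇒ leading (phase φ = -90.0°).

PF = 6.346e-05 (leading, φ = -90.0°)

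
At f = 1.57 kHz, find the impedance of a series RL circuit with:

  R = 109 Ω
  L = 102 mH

Step 1 — Angular frequency: ω = 2π·f = 2π·1570 = 9865 rad/s.
Step 2 — Component impedances:
  R: Z = R = 109 Ω
  L: Z = jωL = j·9865·0.102 = 0 + j1006 Ω
Step 3 — Series combination: Z_total = R + L = 109 + j1006 Ω = 1012∠83.8° Ω.

Z = 109 + j1006 Ω = 1012∠83.8° Ω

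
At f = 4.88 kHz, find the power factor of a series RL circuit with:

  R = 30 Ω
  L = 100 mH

Step 1 — Angular frequency: ω = 2π·f = 2π·4880 = 3.066e+04 rad/s.
Step 2 — Component impedances:
  R: Z = R = 30 Ω
  L: Z = jωL = j·3.066e+04·0.1 = 0 + j3066 Ω
Step 3 — Series combination: Z_total = R + L = 30 + j3066 Ω = 3066∠89.4° Ω.
Step 4 — Power factor: PF = cos(φ) = Re(Z)/|Z| = 30/3066.3 = 0.009784.
Step 5 — Type: Im(Z) = 3066 ⇒ lagging (phase φ = 89.4°).

PF = 0.009784 (lagging, φ = 89.4°)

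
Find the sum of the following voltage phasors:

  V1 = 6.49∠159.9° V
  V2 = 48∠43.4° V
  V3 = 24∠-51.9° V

Step 1 — Convert each phasor to rectangular form:
  V1 = 6.49·(cos(159.9°) + j·sin(159.9°)) = -6.095 + j2.23 V
  V2 = 48·(cos(43.4°) + j·sin(43.4°)) = 34.88 + j32.98 V
  V3 = 24·(cos(-51.9°) + j·sin(-51.9°)) = 14.81 - j18.89 V
Step 2 — Sum components: V_total = 43.59 + j16.32 V.
Step 3 — Convert to polar: |V_total| = 46.55 V, ∠V_total = 20.5°.

V_total = 46.55∠20.5° V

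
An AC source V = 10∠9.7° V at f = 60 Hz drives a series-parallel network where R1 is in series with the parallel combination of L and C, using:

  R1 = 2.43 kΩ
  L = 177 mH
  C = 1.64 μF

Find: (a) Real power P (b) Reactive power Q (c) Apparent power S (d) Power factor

Step 1 — Angular frequency: ω = 2π·f = 2π·60 = 377 rad/s.
Step 2 — Component impedances:
  R1: Z = R = 2430 Ω
  L: Z = jωL = j·377·0.177 = 0 + j66.73 Ω
  C: Z = 1/(jωC) = -j/(ω·C) = 0 - j1617 Ω
Step 3 — Parallel branch: L || C = 1/(1/L + 1/C) = 0 + j69.6 Ω.
Step 4 — Series with R1: Z_total = R1 + (L || C) = 2430 + j69.6 Ω = 2431∠1.6° Ω.
Step 5 — Source phasor: V = 10∠9.7° V = 9.857 + j1.685 V.
Step 6 — Current: I = V / Z = 0.004073 + j0.0005767 A = 0.004114∠8.1° A.
Step 7 — Complex power: S = V·I* = 0.04112 + j0.001178 VA.
Step 8 — Real power: P = Re(S) = 0.04112 W.
Step 9 — Reactive power: Q = Im(S) = 0.001178 VAR.
Step 10 — Apparent power: |S| = 0.04114 VA.
Step 11 — Power factor: PF = P/|S| = 0.9996 (lagging).

(a) P = 0.04112 W  (b) Q = 0.001178 VAR  (c) S = 0.04114 VA  (d) PF = 0.9996 (lagging)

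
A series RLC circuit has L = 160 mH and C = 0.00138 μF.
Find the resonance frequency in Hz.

Step 1 — Resonance condition Im(Z)=0 gives ω₀ = 1/√(LC).
Step 2 — ω₀ = 1/√(0.16·1.38e-09) = 6.73e+04 rad/s.
Step 3 — f₀ = ω₀/(2π) = 1.071e+04 Hz.

f₀ = 1.071e+04 Hz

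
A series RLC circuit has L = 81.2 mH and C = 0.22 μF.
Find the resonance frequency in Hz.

Step 1 — Resonance condition Im(Z)=0 gives ω₀ = 1/√(LC).
Step 2 — ω₀ = 1/√(0.0812·2.2e-07) = 7482 rad/s.
Step 3 — f₀ = ω₀/(2π) = 1191 Hz.

f₀ = 1191 Hz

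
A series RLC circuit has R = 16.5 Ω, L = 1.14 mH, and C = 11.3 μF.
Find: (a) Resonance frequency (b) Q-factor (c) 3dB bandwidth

Step 1 — Resonance condition Im(Z)=0 gives ω₀ = 1/√(LC).
Step 2 — ω₀ = 1/√(0.00114·1.13e-05) = 8811 rad/s.
Step 3 — f₀ = ω₀/(2π) = 1402 Hz.
Step 4 — Series Q: Q = ω₀L/R = 8811·0.00114/16.5 = 0.6087.
Step 5 — 3dB bandwidth: Δω = ω₀/Q = 1.447e+04 rad/s; BW = Δω/(2π) = 2304 Hz.

(a) f₀ = 1402 Hz  (b) Q = 0.6087  (c) BW = 2304 Hz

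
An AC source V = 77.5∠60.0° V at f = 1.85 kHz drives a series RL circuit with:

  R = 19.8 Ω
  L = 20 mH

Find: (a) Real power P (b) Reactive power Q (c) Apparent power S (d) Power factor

Step 1 — Angular frequency: ω = 2π·f = 2π·1850 = 1.162e+04 rad/s.
Step 2 — Component impedances:
  R: Z = R = 19.8 Ω
  L: Z = jωL = j·1.162e+04·0.02 = 0 + j232.5 Ω
Step 3 — Series combination: Z_total = R + L = 19.8 + j232.5 Ω = 233.3∠85.1° Ω.
Step 4 — Source phasor: V = 77.5∠60.0° V = 38.75 + j67.12 V.
Step 5 — Current: I = V / Z = 0.3007 - j0.1411 A = 0.3322∠-25.1° A.
Step 6 — Complex power: S = V·I* = 2.185 + j25.65 VA.
Step 7 — Real power: P = Re(S) = 2.185 W.
Step 8 — Reactive power: Q = Im(S) = 25.65 VAR.
Step 9 — Apparent power: |S| = 25.74 VA.
Step 10 — Power factor: PF = P/|S| = 0.08486 (lagging).

(a) P = 2.185 W  (b) Q = 25.65 VAR  (c) S = 25.74 VA  (d) PF = 0.08486 (lagging)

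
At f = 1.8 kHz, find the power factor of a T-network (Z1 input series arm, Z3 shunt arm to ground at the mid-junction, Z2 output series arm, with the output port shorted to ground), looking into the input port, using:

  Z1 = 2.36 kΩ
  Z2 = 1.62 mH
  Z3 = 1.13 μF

Step 1 — Angular frequency: ω = 2π·f = 2π·1800 = 1.131e+04 rad/s.
Step 2 — Component impedances:
  Z1: Z = R = 2360 Ω
  Z2: Z = jωL = j·1.131e+04·0.00162 = 0 + j18.32 Ω
  Z3: Z = 1/(jωC) = -j/(ω·C) = 0 - j78.25 Ω
Step 3 — With the output port shorted to ground, the output series arm Z2 runs from the junction to ground; the shunt arm Z3 also runs from the junction to ground. They appear in parallel: Z3 || Z2 = 0 + j23.92 Ω.
Step 4 — Series with input arm Z1: Z_in = Z1 + (Z3 || Z2) = 2360 + j23.92 Ω = 2360∠0.6° Ω.
Step 5 — Power factor: PF = cos(φ) = Re(Z)/|Z| = 2360/2360.12 = 0.9999.
Step 6 — Type: Im(Z) = 23.92 ⇒ lagging (phase φ = 0.6°).

PF = 0.9999 (lagging, φ = 0.6°)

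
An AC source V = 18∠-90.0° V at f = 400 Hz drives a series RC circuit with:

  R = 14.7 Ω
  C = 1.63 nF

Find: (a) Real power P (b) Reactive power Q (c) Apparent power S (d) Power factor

Step 1 — Angular frequency: ω = 2π·f = 2π·400 = 2513 rad/s.
Step 2 — Component impedances:
  R: Z = R = 14.7 Ω
  C: Z = 1/(jωC) = -j/(ω·C) = 0 - j2.441e+05 Ω
Step 3 — Series combination: Z_total = R + C = 14.7 - j2.441e+05 Ω = 2.441e+05∠-90.0° Ω.
Step 4 — Source phasor: V = 18∠-90.0° V = 0 - j18 V.
Step 5 — Current: I = V / Z = 7.374e-05 - j4.441e-09 A = 7.374e-05∠-0.0° A.
Step 6 — Complex power: S = V·I* = 7.993e-08 - j0.001327 VA.
Step 7 — Real power: P = Re(S) = 7.993e-08 W.
Step 8 — Reactive power: Q = Im(S) = -0.001327 VAR.
Step 9 — Apparent power: |S| = 0.001327 VA.
Step 10 — Power factor: PF = P/|S| = 6.022e-05 (leading).

(a) P = 7.993e-08 W  (b) Q = -0.001327 VAR  (c) S = 0.001327 VA  (d) PF = 6.022e-05 (leading)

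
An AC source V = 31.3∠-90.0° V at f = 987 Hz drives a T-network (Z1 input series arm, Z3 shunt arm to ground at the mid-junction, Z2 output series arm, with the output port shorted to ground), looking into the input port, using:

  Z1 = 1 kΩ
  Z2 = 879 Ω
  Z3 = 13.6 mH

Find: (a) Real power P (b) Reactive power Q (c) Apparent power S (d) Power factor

Step 1 — Angular frequency: ω = 2π·f = 2π·987 = 6202 rad/s.
Step 2 — Component impedances:
  Z1: Z = R = 1000 Ω
  Z2: Z = R = 879 Ω
  Z3: Z = jωL = j·6202·0.0136 = 0 + j84.34 Ω
Step 3 — With the output port shorted to ground, the output series arm Z2 runs from the junction to ground; the shunt arm Z3 also runs from the junction to ground. They appear in parallel: Z3 || Z2 = 8.019 + j83.57 Ω.
Step 4 — Series with input arm Z1: Z_in = Z1 + (Z3 || Z2) = 1008 + j83.57 Ω = 1011∠4.7° Ω.
Step 5 — Source phasor: V = 31.3∠-90.0° V = 0 - j31.3 V.
Step 6 — Current: I = V / Z = -0.002557 - j0.03084 A = 0.03094∠-94.7° A.
Step 7 — Complex power: S = V·I* = 0.9653 + j0.08003 VA.
Step 8 — Real power: P = Re(S) = 0.9653 W.
Step 9 — Reactive power: Q = Im(S) = 0.08003 VAR.
Step 10 — Apparent power: |S| = 0.9686 VA.
Step 11 — Power factor: PF = P/|S| = 0.9966 (lagging).

(a) P = 0.9653 W  (b) Q = 0.08003 VAR  (c) S = 0.9686 VA  (d) PF = 0.9966 (lagging)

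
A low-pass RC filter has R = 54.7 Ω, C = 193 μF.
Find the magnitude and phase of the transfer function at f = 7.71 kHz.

Step 1 — Angular frequency: ω = 2π·7710 = 4.844e+04 rad/s.
Step 2 — Transfer function: H(jω) = 1/(1 + jωRC).
Step 3 — Denominator: 1 + jωRC = 1 + j·4.844e+04·54.7·0.000193 = 1 + j511.4.
Step 4 — H = 3.823e-06 - j0.001955.
Step 5 — Magnitude: |H| = 0.001955 (-54.2 dB); phase: φ = -89.9°.

|H| = 0.001955 (-54.2 dB), φ = -89.9°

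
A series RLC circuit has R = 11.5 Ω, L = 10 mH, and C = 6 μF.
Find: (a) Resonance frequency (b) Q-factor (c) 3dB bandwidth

Step 1 — Resonance condition Im(Z)=0 gives ω₀ = 1/√(LC).
Step 2 — ω₀ = 1/√(0.01·6e-06) = 4082 rad/s.
Step 3 — f₀ = ω₀/(2π) = 649.7 Hz.
Step 4 — Series Q: Q = ω₀L/R = 4082·0.01/11.5 = 3.55.
Step 5 — 3dB bandwidth: Δω = ω₀/Q = 1150 rad/s; BW = Δω/(2π) = 183 Hz.

(a) f₀ = 649.7 Hz  (b) Q = 3.55  (c) BW = 183 Hz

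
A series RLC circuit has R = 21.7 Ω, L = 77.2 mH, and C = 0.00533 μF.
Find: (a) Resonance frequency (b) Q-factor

Step 1 — Resonance condition Im(Z)=0 gives ω₀ = 1/√(LC).
Step 2 — ω₀ = 1/√(0.0772·5.33e-09) = 4.93e+04 rad/s.
Step 3 — f₀ = ω₀/(2π) = 7846 Hz.
Step 4 — Series Q: Q = ω₀L/R = 4.93e+04·0.0772/21.7 = 175.4.

(a) f₀ = 7846 Hz  (b) Q = 175.4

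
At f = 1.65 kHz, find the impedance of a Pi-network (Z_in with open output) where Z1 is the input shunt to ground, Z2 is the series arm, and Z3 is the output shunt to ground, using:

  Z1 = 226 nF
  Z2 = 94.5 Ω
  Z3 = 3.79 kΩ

Step 1 — Angular frequency: ω = 2π·f = 2π·1650 = 1.037e+04 rad/s.
Step 2 — Component impedances:
  Z1: Z = 1/(jωC) = -j/(ω·C) = 0 - j426.8 Ω
  Z2: Z = R = 94.5 Ω
  Z3: Z = R = 3790 Ω
Step 3 — With open output, the series arm Z2 and the output shunt Z3 appear in series to ground: Z2 + Z3 = 3884 Ω.
Step 4 — Parallel with input shunt Z1: Z_in = Z1 || (Z2 + Z3) = 46.33 - j421.7 Ω = 424.3∠-83.7° Ω.

Z = 46.33 - j421.7 Ω = 424.3∠-83.7° Ω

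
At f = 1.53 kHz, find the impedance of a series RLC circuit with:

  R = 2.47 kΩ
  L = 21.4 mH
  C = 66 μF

Step 1 — Angular frequency: ω = 2π·f = 2π·1530 = 9613 rad/s.
Step 2 — Component impedances:
  R: Z = R = 2470 Ω
  L: Z = jωL = j·9613·0.0214 = 0 + j205.7 Ω
  C: Z = 1/(jωC) = -j/(ω·C) = 0 - j1.576 Ω
Step 3 — Series combination: Z_total = R + L + C = 2470 + j204.1 Ω = 2478∠4.7° Ω.

Z = 2470 + j204.1 Ω = 2478∠4.7° Ω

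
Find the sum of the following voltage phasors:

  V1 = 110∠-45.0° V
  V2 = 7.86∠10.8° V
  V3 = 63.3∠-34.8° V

Step 1 — Convert each phasor to rectangular form:
  V1 = 110·(cos(-45.0°) + j·sin(-45.0°)) = 77.78 - j77.78 V
  V2 = 7.86·(cos(10.8°) + j·sin(10.8°)) = 7.721 + j1.473 V
  V3 = 63.3·(cos(-34.8°) + j·sin(-34.8°)) = 51.98 - j36.13 V
Step 2 — Sum components: V_total = 137.5 - j112.4 V.
Step 3 — Convert to polar: |V_total| = 177.6 V, ∠V_total = -39.3°.

V_total = 177.6∠-39.3° V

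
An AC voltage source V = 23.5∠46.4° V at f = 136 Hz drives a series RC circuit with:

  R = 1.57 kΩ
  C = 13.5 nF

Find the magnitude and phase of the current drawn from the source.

Step 1 — Angular frequency: ω = 2π·f = 2π·136 = 854.5 rad/s.
Step 2 — Component impedances:
  R: Z = R = 1570 Ω
  C: Z = 1/(jωC) = -j/(ω·C) = 0 - j8.669e+04 Ω
Step 3 — Series combination: Z_total = R + C = 1570 - j8.669e+04 Ω = 8.67e+04∠-89.0° Ω.
Step 4 — Source phasor: V = 23.5∠46.4° V = 16.21 + j17.02 V.
Step 5 — Ohm's law: I = V / Z_total = (16.21 + j17.02) / (1570 - j8.669e+04) = -0.0001929 + j0.0001904 A.
Step 6 — Convert to polar: |I| = 0.000271 A, ∠I = 135.4°.

I = 0.000271∠135.4° A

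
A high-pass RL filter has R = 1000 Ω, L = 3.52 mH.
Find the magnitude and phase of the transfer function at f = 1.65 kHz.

Step 1 — Angular frequency: ω = 2π·1650 = 1.037e+04 rad/s.
Step 2 — Transfer function: H(jω) = jωL/(R + jωL).
Step 3 — Numerator jωL = j·36.49; denominator R + jωL = 1000 + j36.49.
Step 4 — H = 0.00133 + j0.03644.
Step 5 — Magnitude: |H| = 0.03647 (-28.8 dB); phase: φ = 87.9°.

|H| = 0.03647 (-28.8 dB), φ = 87.9°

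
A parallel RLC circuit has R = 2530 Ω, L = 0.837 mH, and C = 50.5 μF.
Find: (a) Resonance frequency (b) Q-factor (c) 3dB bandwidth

Step 1 — Resonance: ω₀ = 1/√(LC) = 1/√(0.000837·5.05e-05) = 4864 rad/s.
Step 2 — f₀ = ω₀/(2π) = 774.1 Hz.
Step 3 — Parallel Q: Q = R/(ω₀L) = 2530/(4864·0.000837) = 621.4.
Step 4 — Bandwidth: Δω = ω₀/Q = 7.827 rad/s; BW = Δω/(2π) = 1.246 Hz.

(a) f₀ = 774.1 Hz  (b) Q = 621.4  (c) BW = 1.246 Hz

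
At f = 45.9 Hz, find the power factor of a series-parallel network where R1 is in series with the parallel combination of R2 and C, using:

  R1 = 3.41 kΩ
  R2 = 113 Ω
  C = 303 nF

Step 1 — Angular frequency: ω = 2π·f = 2π·45.9 = 288.4 rad/s.
Step 2 — Component impedances:
  R1: Z = R = 3410 Ω
  R2: Z = R = 113 Ω
  C: Z = 1/(jωC) = -j/(ω·C) = 0 - j1.144e+04 Ω
Step 3 — Parallel branch: R2 || C = 1/(1/R2 + 1/C) = 113 - j1.116 Ω.
Step 4 — Series with R1: Z_total = R1 + (R2 || C) = 3523 - j1.116 Ω = 3523∠-0.0° Ω.
Step 5 — Power factor: PF = cos(φ) = Re(Z)/|Z| = 3523/3523 = 1.
Step 6 — Type: Im(Z) = -1.116 ⇒ leading (phase φ = -0.0°).

PF = 1 (leading, φ = -0.0°)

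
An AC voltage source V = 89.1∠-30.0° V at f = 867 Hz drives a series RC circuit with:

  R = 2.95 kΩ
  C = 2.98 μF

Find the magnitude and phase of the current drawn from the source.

Step 1 — Angular frequency: ω = 2π·f = 2π·867 = 5448 rad/s.
Step 2 — Component impedances:
  R: Z = R = 2950 Ω
  C: Z = 1/(jωC) = -j/(ω·C) = 0 - j61.6 Ω
Step 3 — Series combination: Z_total = R + C = 2950 - j61.6 Ω = 2951∠-1.2° Ω.
Step 4 — Source phasor: V = 89.1∠-30.0° V = 77.16 - j44.55 V.
Step 5 — Ohm's law: I = V / Z_total = (77.16 - j44.55) / (2950 - j61.6) = 0.02646 - j0.01455 A.
Step 6 — Convert to polar: |I| = 0.0302 A, ∠I = -28.8°.

I = 0.0302∠-28.8° A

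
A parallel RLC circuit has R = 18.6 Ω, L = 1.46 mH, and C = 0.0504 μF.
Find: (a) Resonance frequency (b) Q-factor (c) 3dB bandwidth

Step 1 — Resonance: ω₀ = 1/√(LC) = 1/√(0.00146·5.04e-08) = 1.166e+05 rad/s.
Step 2 — f₀ = ω₀/(2π) = 1.855e+04 Hz.
Step 3 — Parallel Q: Q = R/(ω₀L) = 18.6/(1.166e+05·0.00146) = 0.1093.
Step 4 — Bandwidth: Δω = ω₀/Q = 1.067e+06 rad/s; BW = Δω/(2π) = 1.698e+05 Hz.

(a) f₀ = 1.855e+04 Hz  (b) Q = 0.1093  (c) BW = 1.698e+05 Hz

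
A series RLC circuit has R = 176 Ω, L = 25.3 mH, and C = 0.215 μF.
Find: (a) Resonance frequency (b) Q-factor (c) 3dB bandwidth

Step 1 — Resonance: ω₀ = 1/√(LC) = 1/√(0.0253·2.15e-07) = 1.356e+04 rad/s.
Step 2 — f₀ = ω₀/(2π) = 2158 Hz.
Step 3 — Series Q: Q = ω₀L/R = 1.356e+04·0.0253/176 = 1.949.
Step 4 — Bandwidth: Δω = ω₀/Q = 6957 rad/s; BW = Δω/(2π) = 1107 Hz.

(a) f₀ = 2158 Hz  (b) Q = 1.949  (c) BW = 1107 Hz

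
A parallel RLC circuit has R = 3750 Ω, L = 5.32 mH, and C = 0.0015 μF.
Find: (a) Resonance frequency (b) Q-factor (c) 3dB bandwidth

Step 1 — Resonance: ω₀ = 1/√(LC) = 1/√(0.00532·1.5e-09) = 3.54e+05 rad/s.
Step 2 — f₀ = ω₀/(2π) = 5.634e+04 Hz.
Step 3 — Parallel Q: Q = R/(ω₀L) = 3750/(3.54e+05·0.00532) = 1.991.
Step 4 — Bandwidth: Δω = ω₀/Q = 1.778e+05 rad/s; BW = Δω/(2π) = 2.829e+04 Hz.

(a) f₀ = 5.634e+04 Hz  (b) Q = 1.991  (c) BW = 2.829e+04 Hz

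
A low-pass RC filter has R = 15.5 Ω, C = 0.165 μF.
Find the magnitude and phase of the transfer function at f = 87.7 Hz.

Step 1 — Angular frequency: ω = 2π·87.7 = 551 rad/s.
Step 2 — Transfer function: H(jω) = 1/(1 + jωRC).
Step 3 — Denominator: 1 + jωRC = 1 + j·551·15.5·1.65e-07 = 1 + j0.001409.
Step 4 — H = 1 - j0.001409.
Step 5 — Magnitude: |H| = 1 (-0.0 dB); phase: φ = -0.1°.

|H| = 1 (-0.0 dB), φ = -0.1°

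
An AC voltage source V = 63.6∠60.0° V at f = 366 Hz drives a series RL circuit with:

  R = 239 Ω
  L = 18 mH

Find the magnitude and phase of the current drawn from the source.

Step 1 — Angular frequency: ω = 2π·f = 2π·366 = 2300 rad/s.
Step 2 — Component impedances:
  R: Z = R = 239 Ω
  L: Z = jωL = j·2300·0.018 = 0 + j41.39 Ω
Step 3 — Series combination: Z_total = R + L = 239 + j41.39 Ω = 242.6∠9.8° Ω.
Step 4 — Source phasor: V = 63.6∠60.0° V = 31.8 + j55.08 V.
Step 5 — Ohm's law: I = V / Z_total = (31.8 + j55.08) / (239 + j41.39) = 0.1679 + j0.2014 A.
Step 6 — Convert to polar: |I| = 0.2622 A, ∠I = 50.2°.

I = 0.2622∠50.2° A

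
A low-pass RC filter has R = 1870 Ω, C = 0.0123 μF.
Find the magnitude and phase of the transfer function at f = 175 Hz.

Step 1 — Angular frequency: ω = 2π·175 = 1100 rad/s.
Step 2 — Transfer function: H(jω) = 1/(1 + jωRC).
Step 3 — Denominator: 1 + jωRC = 1 + j·1100·1870·1.23e-08 = 1 + j0.02529.
Step 4 — H = 0.9994 - j0.02527.
Step 5 — Magnitude: |H| = 0.9997 (-0.0 dB); phase: φ = -1.4°.

|H| = 0.9997 (-0.0 dB), φ = -1.4°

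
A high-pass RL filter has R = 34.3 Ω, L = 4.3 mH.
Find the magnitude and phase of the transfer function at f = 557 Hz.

Step 1 — Angular frequency: ω = 2π·557 = 3500 rad/s.
Step 2 — Transfer function: H(jω) = jωL/(R + jωL).
Step 3 — Numerator jωL = j·15.05; denominator R + jωL = 34.3 + j15.05.
Step 4 — H = 0.1614 + j0.3679.
Step 5 — Magnitude: |H| = 0.4018 (-7.9 dB); phase: φ = 66.3°.

|H| = 0.4018 (-7.9 dB), φ = 66.3°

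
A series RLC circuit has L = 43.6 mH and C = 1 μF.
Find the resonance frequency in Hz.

Step 1 — Resonance condition Im(Z)=0 gives ω₀ = 1/√(LC).
Step 2 — ω₀ = 1/√(0.0436·1e-06) = 4789 rad/s.
Step 3 — f₀ = ω₀/(2π) = 762.2 Hz.

f₀ = 762.2 Hz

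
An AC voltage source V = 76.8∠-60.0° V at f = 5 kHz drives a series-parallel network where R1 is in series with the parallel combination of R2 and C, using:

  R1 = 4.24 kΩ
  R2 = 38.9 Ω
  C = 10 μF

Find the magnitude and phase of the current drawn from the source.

Step 1 — Angular frequency: ω = 2π·f = 2π·5000 = 3.142e+04 rad/s.
Step 2 — Component impedances:
  R1: Z = R = 4240 Ω
  R2: Z = R = 38.9 Ω
  C: Z = 1/(jωC) = -j/(ω·C) = 0 - j3.183 Ω
Step 3 — Parallel branch: R2 || C = 1/(1/R2 + 1/C) = 0.2587 - j3.162 Ω.
Step 4 — Series with R1: Z_total = R1 + (R2 || C) = 4240 - j3.162 Ω = 4240∠-0.0° Ω.
Step 5 — Source phasor: V = 76.8∠-60.0° V = 38.4 - j66.51 V.
Step 6 — Ohm's law: I = V / Z_total = (38.4 - j66.51) / (4240 - j3.162) = 0.009068 - j0.01568 A.
Step 7 — Convert to polar: |I| = 0.01811 A, ∠I = -60.0°.

I = 0.01811∠-60.0° A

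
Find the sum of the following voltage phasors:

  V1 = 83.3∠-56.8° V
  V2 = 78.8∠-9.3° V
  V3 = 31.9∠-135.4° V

Step 1 — Convert each phasor to rectangular form:
  V1 = 83.3·(cos(-56.8°) + j·sin(-56.8°)) = 45.61 - j69.7 V
  V2 = 78.8·(cos(-9.3°) + j·sin(-9.3°)) = 77.76 - j12.73 V
  V3 = 31.9·(cos(-135.4°) + j·sin(-135.4°)) = -22.71 - j22.4 V
Step 2 — Sum components: V_total = 100.7 - j104.8 V.
Step 3 — Convert to polar: |V_total| = 145.3 V, ∠V_total = -46.2°.

V_total = 145.3∠-46.2° V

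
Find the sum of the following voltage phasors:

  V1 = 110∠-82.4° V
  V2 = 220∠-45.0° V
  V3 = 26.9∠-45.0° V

Step 1 — Convert each phasor to rectangular form:
  V1 = 110·(cos(-82.4°) + j·sin(-82.4°)) = 14.55 - j109 V
  V2 = 220·(cos(-45.0°) + j·sin(-45.0°)) = 155.6 - j155.6 V
  V3 = 26.9·(cos(-45.0°) + j·sin(-45.0°)) = 19.02 - j19.02 V
Step 2 — Sum components: V_total = 189.1 - j283.6 V.
Step 3 — Convert to polar: |V_total| = 340.9 V, ∠V_total = -56.3°.

V_total = 340.9∠-56.3° V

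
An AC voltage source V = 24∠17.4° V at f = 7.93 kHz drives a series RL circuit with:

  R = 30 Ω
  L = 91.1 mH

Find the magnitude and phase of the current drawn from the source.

Step 1 — Angular frequency: ω = 2π·f = 2π·7930 = 4.983e+04 rad/s.
Step 2 — Component impedances:
  R: Z = R = 30 Ω
  L: Z = jωL = j·4.983e+04·0.0911 = 0 + j4539 Ω
Step 3 — Series combination: Z_total = R + L = 30 + j4539 Ω = 4539∠89.6° Ω.
Step 4 — Source phasor: V = 24∠17.4° V = 22.9 + j7.177 V.
Step 5 — Ohm's law: I = V / Z_total = (22.9 + j7.177) / (30 + j4539) = 0.001614 - j0.005035 A.
Step 6 — Convert to polar: |I| = 0.005287 A, ∠I = -72.2°.

I = 0.005287∠-72.2° A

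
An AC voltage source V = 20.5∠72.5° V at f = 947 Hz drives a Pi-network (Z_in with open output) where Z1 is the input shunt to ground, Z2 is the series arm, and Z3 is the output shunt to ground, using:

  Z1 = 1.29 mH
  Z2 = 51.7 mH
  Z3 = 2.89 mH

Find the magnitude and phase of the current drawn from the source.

Step 1 — Angular frequency: ω = 2π·f = 2π·947 = 5950 rad/s.
Step 2 — Component impedances:
  Z1: Z = jωL = j·5950·0.00129 = 0 + j7.676 Ω
  Z2: Z = jωL = j·5950·0.0517 = 0 + j307.6 Ω
  Z3: Z = jωL = j·5950·0.00289 = 0 + j17.2 Ω
Step 3 — With open output, the series arm Z2 and the output shunt Z3 appear in series to ground: Z2 + Z3 = 0 + j324.8 Ω.
Step 4 — Parallel with input shunt Z1: Z_in = Z1 || (Z2 + Z3) = 0 + j7.499 Ω = 7.499∠90.0° Ω.
Step 5 — Source phasor: V = 20.5∠72.5° V = 6.164 + j19.55 V.
Step 6 — Ohm's law: I = V / Z_total = (6.164 + j19.55) / (0 + j7.499) = 2.607 - j0.8221 A.
Step 7 — Convert to polar: |I| = 2.734 A, ∠I = -17.5°.

I = 2.734∠-17.5° A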